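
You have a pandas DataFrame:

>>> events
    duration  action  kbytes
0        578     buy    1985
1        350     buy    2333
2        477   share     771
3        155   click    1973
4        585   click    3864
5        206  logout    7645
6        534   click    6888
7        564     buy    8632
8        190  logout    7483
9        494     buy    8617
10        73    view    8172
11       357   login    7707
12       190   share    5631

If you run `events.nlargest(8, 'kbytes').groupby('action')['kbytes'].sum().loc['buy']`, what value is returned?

17249

take 8 rows with largest kbytes:
    duration  action  kbytes
7        564     buy    8632
9        494     buy    8617
10        73    view    8172
11       357   login    7707
5        206  logout    7645
8        190  logout    7483
6        534   click    6888
12       190   share    5631
group by action, sum of kbytes:
action
buy       17249
click      6888
login      7707
logout    15128
share      5631
view       8172
Name: kbytes, dtype: int64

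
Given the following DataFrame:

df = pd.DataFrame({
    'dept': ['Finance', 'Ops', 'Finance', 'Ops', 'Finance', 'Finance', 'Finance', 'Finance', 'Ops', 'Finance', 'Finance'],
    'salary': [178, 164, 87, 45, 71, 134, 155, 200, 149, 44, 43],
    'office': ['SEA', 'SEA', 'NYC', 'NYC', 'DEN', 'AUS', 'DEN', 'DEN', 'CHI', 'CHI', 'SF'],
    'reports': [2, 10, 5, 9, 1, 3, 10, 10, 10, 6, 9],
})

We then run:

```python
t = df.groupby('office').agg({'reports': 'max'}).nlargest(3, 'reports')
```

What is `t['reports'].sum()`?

group by office, max of reports:
        reports
office         
AUS           3
CHI          10
DEN          10
NYC           9
SEA          10
SF            9
take 3 rows with largest reports:
        reports
office         
CHI          10
DEN          10
SEA          10

30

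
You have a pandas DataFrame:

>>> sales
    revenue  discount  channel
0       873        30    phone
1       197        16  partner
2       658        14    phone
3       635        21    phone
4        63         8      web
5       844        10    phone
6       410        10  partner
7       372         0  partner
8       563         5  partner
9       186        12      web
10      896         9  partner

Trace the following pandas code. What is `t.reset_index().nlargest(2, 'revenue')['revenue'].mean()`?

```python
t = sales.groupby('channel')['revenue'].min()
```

416.0

group by channel, min of revenue:
channel
partner    197
phone      635
web         63
Name: revenue, dtype: int64
reset_index():
   channel  revenue
0  partner      197
1    phone      635
2      web       63
take 2 rows with largest revenue:
   channel  revenue
1    phone      635
0  partner      197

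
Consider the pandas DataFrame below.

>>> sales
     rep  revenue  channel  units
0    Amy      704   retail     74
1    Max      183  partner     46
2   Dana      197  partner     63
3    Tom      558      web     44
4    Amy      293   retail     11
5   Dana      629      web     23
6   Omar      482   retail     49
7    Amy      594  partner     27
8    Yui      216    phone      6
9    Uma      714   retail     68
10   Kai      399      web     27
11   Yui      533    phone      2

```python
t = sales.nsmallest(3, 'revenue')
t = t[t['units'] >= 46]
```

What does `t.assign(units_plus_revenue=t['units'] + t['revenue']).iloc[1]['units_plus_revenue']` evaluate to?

260

take 3 rows with smallest revenue:
    rep  revenue  channel  units
1   Max      183  partner     46
2  Dana      197  partner     63
8   Yui      216    phone      6
filter rows where units >= 46:
    rep  revenue  channel  units
1   Max      183  partner     46
2  Dana      197  partner     63
add column units_plus_revenue = t['units'] + t['revenue']:
    rep  revenue  channel  units  units_plus_revenue
1   Max      183  partner     46                 229
2  Dana      197  partner     63                 260
The value at position 1, column 'units_plus_revenue' is 260.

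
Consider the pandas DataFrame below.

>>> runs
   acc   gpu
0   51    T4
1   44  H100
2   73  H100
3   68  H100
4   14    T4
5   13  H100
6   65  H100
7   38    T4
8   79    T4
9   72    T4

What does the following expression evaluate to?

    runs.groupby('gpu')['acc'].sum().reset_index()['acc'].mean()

258.5

group by gpu, sum of acc:
gpu
H100    263
T4      254
Name: acc, dtype: int64
reset_index():
    gpu  acc
0  H100  263
1    T4  254
Taking the mean of column 'acc' gives 258.5.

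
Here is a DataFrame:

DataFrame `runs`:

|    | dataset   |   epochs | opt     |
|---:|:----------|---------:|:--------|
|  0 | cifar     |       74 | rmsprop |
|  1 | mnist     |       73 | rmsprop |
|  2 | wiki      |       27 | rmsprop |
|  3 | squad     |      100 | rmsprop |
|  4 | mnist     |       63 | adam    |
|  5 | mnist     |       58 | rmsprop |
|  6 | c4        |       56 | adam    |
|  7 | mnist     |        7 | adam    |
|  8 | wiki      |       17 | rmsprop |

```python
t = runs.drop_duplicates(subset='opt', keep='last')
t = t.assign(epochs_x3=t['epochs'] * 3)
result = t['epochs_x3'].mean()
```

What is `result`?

36.0

drop duplicate opt (keep=last):
  dataset  epochs      opt
7   mnist       7     adam
8    wiki      17  rmsprop
add column epochs_x3 = t['epochs'] * 3:
  dataset  epochs      opt  epochs_x3
7   mnist       7     adam         21
8    wiki      17  rmsprop         51
Hence 36.0.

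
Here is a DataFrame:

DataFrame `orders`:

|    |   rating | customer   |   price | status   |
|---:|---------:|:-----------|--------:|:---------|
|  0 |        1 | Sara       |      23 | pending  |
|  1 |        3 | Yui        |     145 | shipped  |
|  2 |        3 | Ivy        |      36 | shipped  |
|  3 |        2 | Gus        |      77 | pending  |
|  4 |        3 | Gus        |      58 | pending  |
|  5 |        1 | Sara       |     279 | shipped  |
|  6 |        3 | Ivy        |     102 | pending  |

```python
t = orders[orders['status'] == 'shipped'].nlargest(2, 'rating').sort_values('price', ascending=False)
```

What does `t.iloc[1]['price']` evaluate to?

36

filter rows where status == 'shipped':
   rating customer  price   status
1       3      Yui    145  shipped
2       3      Ivy     36  shipped
5       1     Sara    279  shipped
take 2 rows with largest rating:
   rating customer  price   status
1       3      Yui    145  shipped
2       3      Ivy     36  shipped
sort by price descending:
   rating customer  price   status
1       3      Yui    145  shipped
2       3      Ivy     36  shipped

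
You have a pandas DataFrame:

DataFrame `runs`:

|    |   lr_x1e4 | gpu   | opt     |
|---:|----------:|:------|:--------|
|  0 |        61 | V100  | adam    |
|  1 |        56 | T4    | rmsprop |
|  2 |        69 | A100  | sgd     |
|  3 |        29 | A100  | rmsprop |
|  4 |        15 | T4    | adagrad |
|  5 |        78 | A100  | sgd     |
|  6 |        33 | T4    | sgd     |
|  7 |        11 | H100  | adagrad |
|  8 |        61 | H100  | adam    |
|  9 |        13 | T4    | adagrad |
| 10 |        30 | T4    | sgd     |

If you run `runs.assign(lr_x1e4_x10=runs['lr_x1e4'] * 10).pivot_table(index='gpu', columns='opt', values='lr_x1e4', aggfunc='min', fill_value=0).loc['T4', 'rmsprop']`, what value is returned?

56

add column lr_x1e4_x10 = runs['lr_x1e4'] * 10:
    lr_x1e4   gpu      opt  lr_x1e4_x10
0        61  V100     adam          610
1        56    T4  rmsprop          560
2        69  A100      sgd          690
3        29  A100  rmsprop          290
4        15    T4  adagrad          150
5        78  A100      sgd          780
6        33    T4      sgd          330
7        11  H100  adagrad          110
8        61  H100     adam          610
9        13    T4  adagrad          130
10       30    T4      sgd          300
pivot: rows=gpu, cols=opt, min(lr_x1e4):
opt   adagrad  adam  rmsprop  sgd
gpu                              
A100        0     0       29   69
H100       11    61        0    0
T4         13     0       56   30
V100        0    61        0    0
value at row 'T4', column 'rmsprop' → 56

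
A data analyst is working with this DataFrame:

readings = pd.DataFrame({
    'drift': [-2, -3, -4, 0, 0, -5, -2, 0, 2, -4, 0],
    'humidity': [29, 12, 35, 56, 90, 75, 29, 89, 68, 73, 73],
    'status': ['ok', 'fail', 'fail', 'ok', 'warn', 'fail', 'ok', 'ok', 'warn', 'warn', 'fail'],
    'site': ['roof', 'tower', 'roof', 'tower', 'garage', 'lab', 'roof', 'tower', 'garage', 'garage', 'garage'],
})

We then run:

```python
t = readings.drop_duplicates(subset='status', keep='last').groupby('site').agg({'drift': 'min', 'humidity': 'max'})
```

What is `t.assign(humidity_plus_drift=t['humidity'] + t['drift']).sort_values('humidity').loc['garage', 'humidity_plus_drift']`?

69

drop duplicate status (keep=last):
    drift  humidity status    site
7       0        89     ok   tower
9      -4        73   warn  garage
10      0        73   fail  garage
group by site: min(drift), max(humidity):
        drift  humidity
site                   
garage     -4        73
tower       0        89
add column humidity_plus_drift = t['humidity'] + t['drift']:
        drift  humidity  humidity_plus_drift
site                                        
garage     -4        73                   69
tower       0        89                   89
sort by humidity:
        drift  humidity  humidity_plus_drift
site                                        
garage     -4        73                   69
tower       0        89                   89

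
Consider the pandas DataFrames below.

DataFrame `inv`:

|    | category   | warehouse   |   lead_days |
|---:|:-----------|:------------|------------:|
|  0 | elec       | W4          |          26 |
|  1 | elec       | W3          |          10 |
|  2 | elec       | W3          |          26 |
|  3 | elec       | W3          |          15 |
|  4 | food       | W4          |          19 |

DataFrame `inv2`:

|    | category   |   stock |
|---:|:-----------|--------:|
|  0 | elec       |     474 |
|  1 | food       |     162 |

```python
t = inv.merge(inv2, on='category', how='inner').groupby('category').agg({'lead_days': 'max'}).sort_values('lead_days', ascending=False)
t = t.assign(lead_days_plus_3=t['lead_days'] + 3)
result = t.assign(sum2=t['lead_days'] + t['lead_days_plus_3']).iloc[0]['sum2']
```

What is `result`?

merge on 'category' (how='inner') → 5 rows:
  category warehouse  lead_days  stock
0     elec        W4         26    474
1     elec        W3         10    474
2     elec        W3         26    474
3     elec        W3         15    474
4     food        W4         19    162
group by category, max of lead_days:
          lead_days
category           
elec             26
food             19
sort by lead_days descending:
          lead_days
category           
elec             26
food             19
add column lead_days_plus_3 = t['lead_days'] + 3:
          lead_days  lead_days_plus_3
category                             
elec             26                29
food             19                22
add column sum2 = t['lead_days'] + t['lead_days_plus_3']:
          lead_days  lead_days_plus_3  sum2
category                                   
elec             26                29    55
food             19                22    41
Reading off the value at position 0, column 'sum2', we get 55.

55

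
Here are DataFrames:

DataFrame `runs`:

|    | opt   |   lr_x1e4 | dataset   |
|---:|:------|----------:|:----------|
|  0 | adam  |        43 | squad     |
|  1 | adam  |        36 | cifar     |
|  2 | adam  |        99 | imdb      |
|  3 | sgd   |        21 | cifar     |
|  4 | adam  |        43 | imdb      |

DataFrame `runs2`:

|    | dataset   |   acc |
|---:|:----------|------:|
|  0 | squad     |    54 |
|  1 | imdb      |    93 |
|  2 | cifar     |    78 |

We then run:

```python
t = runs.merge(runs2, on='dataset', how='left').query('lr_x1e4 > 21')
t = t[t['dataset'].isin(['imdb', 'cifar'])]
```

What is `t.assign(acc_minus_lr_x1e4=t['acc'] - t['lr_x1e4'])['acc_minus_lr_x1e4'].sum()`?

86

merge on 'dataset' (how='left') → 5 rows:
    opt  lr_x1e4 dataset  acc
0  adam       43   squad   54
1  adam       36   cifar   78
2  adam       99    imdb   93
3   sgd       21   cifar   78
4  adam       43    imdb   93
filter rows where lr_x1e4 > 21:
    opt  lr_x1e4 dataset  acc
0  adam       43   squad   54
1  adam       36   cifar   78
2  adam       99    imdb   93
4  adam       43    imdb   93
filter rows where dataset in ['imdb', 'cifar']:
    opt  lr_x1e4 dataset  acc
1  adam       36   cifar   78
2  adam       99    imdb   93
4  adam       43    imdb   93
add column acc_minus_lr_x1e4 = t['acc'] - t['lr_x1e4']:
    opt  lr_x1e4 dataset  acc  acc_minus_lr_x1e4
1  adam       36   cifar   78                 42
2  adam       99    imdb   93                 -6
4  adam       43    imdb   93                 50
Hence 86.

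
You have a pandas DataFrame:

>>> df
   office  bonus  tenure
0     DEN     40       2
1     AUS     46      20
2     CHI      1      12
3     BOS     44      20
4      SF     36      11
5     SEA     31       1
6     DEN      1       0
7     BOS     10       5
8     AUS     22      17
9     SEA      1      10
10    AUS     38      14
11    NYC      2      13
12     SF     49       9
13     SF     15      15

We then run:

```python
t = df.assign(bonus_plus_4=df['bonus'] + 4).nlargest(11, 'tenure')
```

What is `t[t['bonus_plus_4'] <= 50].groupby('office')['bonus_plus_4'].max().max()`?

add column bonus_plus_4 = df['bonus'] + 4:
   office  bonus  tenure  bonus_plus_4
0     DEN     40       2            44
1     AUS     46      20            50
2     CHI      1      12             5
3     BOS     44      20            48
4      SF     36      11            40
5     SEA     31       1            35
6     DEN      1       0             5
7     BOS     10       5            14
8     AUS     22      17            26
9     SEA      1      10             5
10    AUS     38      14            42
11    NYC      2      13             6
12     SF     49       9            53
13     SF     15      15            19
take 11 rows with largest tenure:
   office  bonus  tenure  bonus_plus_4
1     AUS     46      20            50
3     BOS     44      20            48
8     AUS     22      17            26
13     SF     15      15            19
10    AUS     38      14            42
11    NYC      2      13             6
2     CHI      1      12             5
4      SF     36      11            40
9     SEA      1      10             5
12     SF     49       9            53
7     BOS     10       5            14
filter rows where bonus_plus_4 <= 50:
   office  bonus  tenure  bonus_plus_4
1     AUS     46      20            50
3     BOS     44      20            48
8     AUS     22      17            26
13     SF     15      15            19
10    AUS     38      14            42
11    NYC      2      13             6
2     CHI      1      12             5
4      SF     36      11            40
9     SEA      1      10             5
7     BOS     10       5            14
group by office, max of bonus_plus_4:
office
AUS    50
BOS    48
CHI     5
NYC     6
SEA     5
SF     40
Name: bonus_plus_4, dtype: int64
The max of the resulting series is 50.

50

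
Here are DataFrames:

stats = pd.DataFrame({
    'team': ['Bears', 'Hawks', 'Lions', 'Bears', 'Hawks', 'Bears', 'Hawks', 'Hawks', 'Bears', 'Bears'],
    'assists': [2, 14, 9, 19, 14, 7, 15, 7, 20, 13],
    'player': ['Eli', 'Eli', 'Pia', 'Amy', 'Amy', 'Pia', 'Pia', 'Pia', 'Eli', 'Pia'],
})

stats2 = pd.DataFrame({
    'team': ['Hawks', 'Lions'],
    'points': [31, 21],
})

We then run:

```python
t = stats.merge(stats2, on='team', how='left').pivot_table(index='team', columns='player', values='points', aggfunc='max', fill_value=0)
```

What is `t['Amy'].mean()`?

15.5

merge on 'team' (how='left') → 10 rows:
    team  assists player  points
0  Bears        2    Eli     NaN
1  Hawks       14    Eli    31.0
2  Lions        9    Pia    21.0
3  Bears       19    Amy     NaN
4  Hawks       14    Amy    31.0
5  Bears        7    Pia     NaN
6  Hawks       15    Pia    31.0
7  Hawks        7    Pia    31.0
8  Bears       20    Eli     NaN
9  Bears       13    Pia     NaN
pivot: rows=team, cols=player, max(points):
player   Amy   Eli   Pia
team                    
Hawks   31.0  31.0  31.0
Lions    0.0   0.0  21.0
mean of column 'Amy' → 15.5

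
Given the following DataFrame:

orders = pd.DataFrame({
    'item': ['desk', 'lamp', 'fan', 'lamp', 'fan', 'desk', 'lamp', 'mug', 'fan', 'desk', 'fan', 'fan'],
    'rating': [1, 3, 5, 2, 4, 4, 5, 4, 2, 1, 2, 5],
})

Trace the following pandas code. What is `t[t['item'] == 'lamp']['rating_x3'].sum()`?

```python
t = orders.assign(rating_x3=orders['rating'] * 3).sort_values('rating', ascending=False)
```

add column rating_x3 = orders['rating'] * 3:
    item  rating  rating_x3
0   desk       1          3
1   lamp       3          9
2    fan       5         15
3   lamp       2          6
4    fan       4         12
5   desk       4         12
6   lamp       5         15
7    mug       4         12
8    fan       2          6
9   desk       1          3
10   fan       2          6
11   fan       5         15
sort by rating descending:
    item  rating  rating_x3
2    fan       5         15
6   lamp       5         15
11   fan       5         15
4    fan       4         12
5   desk       4         12
7    mug       4         12
1   lamp       3          9
3   lamp       2          6
8    fan       2          6
10   fan       2          6
0   desk       1          3
9   desk       1          3
filter rows where item == 'lamp':
   item  rating  rating_x3
6  lamp       5         15
1  lamp       3          9
3  lamp       2          6
Reading off the sum of column 'rating_x3', we get 30.

30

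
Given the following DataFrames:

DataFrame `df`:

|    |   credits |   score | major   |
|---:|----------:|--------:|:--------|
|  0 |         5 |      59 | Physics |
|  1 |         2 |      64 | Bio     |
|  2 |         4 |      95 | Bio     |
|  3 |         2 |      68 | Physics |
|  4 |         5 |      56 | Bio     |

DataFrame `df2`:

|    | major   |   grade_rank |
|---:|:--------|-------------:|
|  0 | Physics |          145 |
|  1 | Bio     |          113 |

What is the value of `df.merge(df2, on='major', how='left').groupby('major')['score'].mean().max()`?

71.6666666667

merge on 'major' (how='left') → 5 rows:
   credits  score    major  grade_rank
0        5     59  Physics         145
1        2     64      Bio         113
2        4     95      Bio         113
3        2     68  Physics         145
4        5     56      Bio         113
group by major, mean of score:
major
Bio        71.666667
Physics    63.500000
Name: score, dtype: float64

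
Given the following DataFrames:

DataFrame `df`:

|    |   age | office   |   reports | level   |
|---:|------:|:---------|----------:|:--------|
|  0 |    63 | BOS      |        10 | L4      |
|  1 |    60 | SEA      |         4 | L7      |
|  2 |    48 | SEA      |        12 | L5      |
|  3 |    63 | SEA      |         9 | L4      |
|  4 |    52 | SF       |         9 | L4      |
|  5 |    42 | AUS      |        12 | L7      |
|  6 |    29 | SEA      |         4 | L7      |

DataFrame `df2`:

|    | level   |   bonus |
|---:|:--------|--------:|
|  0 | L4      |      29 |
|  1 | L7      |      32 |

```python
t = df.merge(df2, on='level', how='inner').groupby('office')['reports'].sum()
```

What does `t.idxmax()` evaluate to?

merge on 'level' (how='inner') → 6 rows:
   age office  reports level  bonus
0   63    BOS       10    L4     29
1   60    SEA        4    L7     32
2   63    SEA        9    L4     29
3   52     SF        9    L4     29
4   42    AUS       12    L7     32
5   29    SEA        4    L7     32
group by office, sum of reports:
office
AUS    12
BOS    10
SEA    17
SF      9
Name: reports, dtype: int64
Taking the label with the largest value gives SEA.

SEA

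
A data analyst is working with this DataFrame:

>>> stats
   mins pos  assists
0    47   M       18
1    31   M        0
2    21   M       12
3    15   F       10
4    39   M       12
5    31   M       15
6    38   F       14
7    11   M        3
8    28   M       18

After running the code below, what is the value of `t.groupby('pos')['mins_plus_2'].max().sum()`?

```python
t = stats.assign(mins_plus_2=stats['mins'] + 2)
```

add column mins_plus_2 = stats['mins'] + 2:
   mins pos  assists  mins_plus_2
0    47   M       18           49
1    31   M        0           33
2    21   M       12           23
3    15   F       10           17
4    39   M       12           41
5    31   M       15           33
6    38   F       14           40
7    11   M        3           13
8    28   M       18           30
group by pos, max of mins_plus_2:
pos
F    40
M    49
Name: mins_plus_2, dtype: int64

89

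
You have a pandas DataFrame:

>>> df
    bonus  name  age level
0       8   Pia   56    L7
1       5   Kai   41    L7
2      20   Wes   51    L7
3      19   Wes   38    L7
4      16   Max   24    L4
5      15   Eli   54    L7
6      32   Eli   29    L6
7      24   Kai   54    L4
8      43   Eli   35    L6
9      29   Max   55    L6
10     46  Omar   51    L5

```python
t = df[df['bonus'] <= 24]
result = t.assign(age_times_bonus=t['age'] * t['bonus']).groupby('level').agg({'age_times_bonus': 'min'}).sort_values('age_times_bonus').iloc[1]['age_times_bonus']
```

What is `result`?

384

filter rows where bonus <= 24:
   bonus name  age level
0      8  Pia   56    L7
1      5  Kai   41    L7
2     20  Wes   51    L7
3     19  Wes   38    L7
4     16  Max   24    L4
5     15  Eli   54    L7
7     24  Kai   54    L4
add column age_times_bonus = t['age'] * t['bonus']:
   bonus name  age level  age_times_bonus
0      8  Pia   56    L7              448
1      5  Kai   41    L7              205
2     20  Wes   51    L7             1020
3     19  Wes   38    L7              722
4     16  Max   24    L4              384
5     15  Eli   54    L7              810
7     24  Kai   54    L4             1296
group by level, min of age_times_bonus:
       age_times_bonus
level                 
L4                 384
L7                 205
sort by age_times_bonus:
       age_times_bonus
level                 
L7                 205
L4                 384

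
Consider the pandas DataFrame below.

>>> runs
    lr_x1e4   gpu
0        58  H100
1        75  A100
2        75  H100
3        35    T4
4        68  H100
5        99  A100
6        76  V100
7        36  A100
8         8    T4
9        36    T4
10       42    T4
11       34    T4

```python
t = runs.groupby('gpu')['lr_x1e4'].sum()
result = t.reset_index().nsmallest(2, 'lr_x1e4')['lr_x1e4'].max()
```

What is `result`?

group by gpu, sum of lr_x1e4:
gpu
A100    210
H100    201
T4      155
V100     76
Name: lr_x1e4, dtype: int64
reset_index():
    gpu  lr_x1e4
0  A100      210
1  H100      201
2    T4      155
3  V100       76
take 2 rows with smallest lr_x1e4:
    gpu  lr_x1e4
3  V100       76
2    T4      155
Finally, max of column 'lr_x1e4' = 155.

155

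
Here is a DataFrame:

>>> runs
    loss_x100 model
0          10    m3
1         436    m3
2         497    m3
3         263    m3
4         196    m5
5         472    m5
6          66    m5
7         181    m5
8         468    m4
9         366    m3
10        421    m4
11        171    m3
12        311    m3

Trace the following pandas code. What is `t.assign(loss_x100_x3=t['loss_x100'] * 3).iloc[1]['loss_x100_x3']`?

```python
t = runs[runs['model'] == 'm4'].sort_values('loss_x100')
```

filter rows where model == 'm4':
    loss_x100 model
8         468    m4
10        421    m4
sort by loss_x100:
    loss_x100 model
10        421    m4
8         468    m4
add column loss_x100_x3 = t['loss_x100'] * 3:
    loss_x100 model  loss_x100_x3
10        421    m4          1263
8         468    m4          1404
value at position 1, column 'loss_x100_x3' → 1404

1404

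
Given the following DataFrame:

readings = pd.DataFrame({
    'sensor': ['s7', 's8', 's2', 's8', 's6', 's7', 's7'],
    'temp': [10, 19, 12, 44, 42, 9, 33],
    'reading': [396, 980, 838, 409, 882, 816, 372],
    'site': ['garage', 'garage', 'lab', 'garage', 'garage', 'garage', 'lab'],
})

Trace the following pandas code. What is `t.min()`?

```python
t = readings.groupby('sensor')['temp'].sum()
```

group by sensor, sum of temp:
sensor
s2    12
s6    42
s7    52
s8    63
Name: temp, dtype: int64
Hence 12.

12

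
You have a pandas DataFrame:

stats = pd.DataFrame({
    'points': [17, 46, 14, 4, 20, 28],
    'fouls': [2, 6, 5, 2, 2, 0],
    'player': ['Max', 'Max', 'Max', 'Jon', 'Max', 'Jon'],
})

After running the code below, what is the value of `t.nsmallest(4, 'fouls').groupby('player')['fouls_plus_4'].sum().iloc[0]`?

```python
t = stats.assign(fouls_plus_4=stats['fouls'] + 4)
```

10

add column fouls_plus_4 = stats['fouls'] + 4:
   points  fouls player  fouls_plus_4
0      17      2    Max             6
1      46      6    Max            10
2      14      5    Max             9
3       4      2    Jon             6
4      20      2    Max             6
5      28      0    Jon             4
take 4 rows with smallest fouls:
   points  fouls player  fouls_plus_4
5      28      0    Jon             4
0      17      2    Max             6
3       4      2    Jon             6
4      20      2    Max             6
group by player, sum of fouls_plus_4:
player
Jon    10
Max    12
Name: fouls_plus_4, dtype: int64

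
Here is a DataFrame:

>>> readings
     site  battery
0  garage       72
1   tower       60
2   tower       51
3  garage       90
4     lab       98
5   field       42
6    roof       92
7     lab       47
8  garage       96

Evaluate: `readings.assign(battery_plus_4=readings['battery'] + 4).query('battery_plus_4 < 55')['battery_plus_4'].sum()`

97

add column battery_plus_4 = readings['battery'] + 4:
     site  battery  battery_plus_4
0  garage       72              76
1   tower       60              64
2   tower       51              55
3  garage       90              94
4     lab       98             102
5   field       42              46
6    roof       92              96
7     lab       47              51
8  garage       96             100
filter rows where battery_plus_4 < 55:
    site  battery  battery_plus_4
5  field       42              46
7    lab       47              51
Finally, sum of column 'battery_plus_4' = 97.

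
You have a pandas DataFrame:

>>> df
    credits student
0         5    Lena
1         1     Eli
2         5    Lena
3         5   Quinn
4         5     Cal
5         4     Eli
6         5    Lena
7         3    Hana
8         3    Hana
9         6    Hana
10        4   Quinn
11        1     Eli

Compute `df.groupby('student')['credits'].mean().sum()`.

group by student, mean of credits:
student
Cal      5.0
Eli      2.0
Hana     4.0
Lena     5.0
Quinn    4.5
Name: credits, dtype: float64
Reading off the sum of the resulting series, we get 20.5.

20.5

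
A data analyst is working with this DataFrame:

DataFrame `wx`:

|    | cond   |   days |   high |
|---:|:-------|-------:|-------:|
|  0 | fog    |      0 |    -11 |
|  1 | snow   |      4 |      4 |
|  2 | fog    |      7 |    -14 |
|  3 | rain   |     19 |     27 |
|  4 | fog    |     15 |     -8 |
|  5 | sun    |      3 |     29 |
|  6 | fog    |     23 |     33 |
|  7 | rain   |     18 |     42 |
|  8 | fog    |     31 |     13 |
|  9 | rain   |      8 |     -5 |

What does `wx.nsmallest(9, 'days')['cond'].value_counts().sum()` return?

9

take 9 rows with smallest days:
   cond  days  high
0   fog     0   -11
5   sun     3    29
1  snow     4     4
2   fog     7   -14
9  rain     8    -5
4   fog    15    -8
7  rain    18    42
3  rain    19    27
6   fog    23    33
value_counts of cond:
cond
fog     4
rain    3
sun     1
snow    1
Name: count, dtype: int64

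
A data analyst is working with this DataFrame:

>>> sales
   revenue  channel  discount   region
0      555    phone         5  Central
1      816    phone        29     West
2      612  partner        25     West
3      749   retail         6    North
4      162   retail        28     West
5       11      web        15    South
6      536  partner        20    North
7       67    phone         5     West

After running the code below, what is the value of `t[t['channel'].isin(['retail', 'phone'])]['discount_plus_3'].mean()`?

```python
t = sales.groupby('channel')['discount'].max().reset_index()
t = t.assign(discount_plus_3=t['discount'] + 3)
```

group by channel, max of discount:
channel
partner    25
phone      29
retail     28
web        15
Name: discount, dtype: int64
reset_index():
   channel  discount
0  partner        25
1    phone        29
2   retail        28
3      web        15
add column discount_plus_3 = t['discount'] + 3:
   channel  discount  discount_plus_3
0  partner        25               28
1    phone        29               32
2   retail        28               31
3      web        15               18
filter rows where channel in ['retail', 'phone']:
  channel  discount  discount_plus_3
1   phone        29               32
2  retail        28               31
Finally, mean of column 'discount_plus_3' = 31.5.

31.5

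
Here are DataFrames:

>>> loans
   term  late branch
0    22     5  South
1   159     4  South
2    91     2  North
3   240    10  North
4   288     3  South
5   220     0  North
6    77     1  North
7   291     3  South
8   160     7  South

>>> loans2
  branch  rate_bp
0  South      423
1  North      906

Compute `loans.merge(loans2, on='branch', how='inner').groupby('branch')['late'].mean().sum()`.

merge on 'branch' (how='inner') → 9 rows:
   term  late branch  rate_bp
0    22     5  South      423
1   159     4  South      423
2    91     2  North      906
3   240    10  North      906
4   288     3  South      423
5   220     0  North      906
6    77     1  North      906
7   291     3  South      423
8   160     7  South      423
group by branch, mean of late:
branch
North    3.25
South    4.40
Name: late, dtype: float64
Finally, sum of the resulting series = 7.65.

7.65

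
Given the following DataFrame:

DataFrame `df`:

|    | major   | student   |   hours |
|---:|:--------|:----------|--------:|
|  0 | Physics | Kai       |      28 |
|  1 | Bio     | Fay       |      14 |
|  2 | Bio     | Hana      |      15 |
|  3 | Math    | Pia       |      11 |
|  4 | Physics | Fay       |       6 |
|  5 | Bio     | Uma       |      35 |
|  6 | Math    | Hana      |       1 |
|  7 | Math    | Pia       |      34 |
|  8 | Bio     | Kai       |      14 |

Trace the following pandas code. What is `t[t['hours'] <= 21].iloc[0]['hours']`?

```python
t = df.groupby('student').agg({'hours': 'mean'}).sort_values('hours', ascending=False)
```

21.0

group by student, mean of hours:
         hours
student       
Fay       10.0
Hana       8.0
Kai       21.0
Pia       22.5
Uma       35.0
sort by hours descending:
         hours
student       
Uma       35.0
Pia       22.5
Kai       21.0
Fay       10.0
Hana       8.0
filter rows where hours <= 21:
         hours
student       
Kai       21.0
Fay       10.0
Hana       8.0
value at position 0, column 'hours' → 21.0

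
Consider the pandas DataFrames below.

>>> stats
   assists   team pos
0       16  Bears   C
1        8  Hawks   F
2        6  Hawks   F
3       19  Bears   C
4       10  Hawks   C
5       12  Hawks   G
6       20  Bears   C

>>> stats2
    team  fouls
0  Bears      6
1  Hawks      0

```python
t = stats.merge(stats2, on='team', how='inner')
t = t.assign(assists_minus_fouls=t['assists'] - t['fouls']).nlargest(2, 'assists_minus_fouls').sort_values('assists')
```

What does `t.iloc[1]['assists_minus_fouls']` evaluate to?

merge on 'team' (how='inner') → 7 rows:
   assists   team pos  fouls
0       16  Bears   C      6
1        8  Hawks   F      0
2        6  Hawks   F      0
3       19  Bears   C      6
4       10  Hawks   C      0
5       12  Hawks   G      0
6       20  Bears   C      6
add column assists_minus_fouls = t['assists'] - t['fouls']:
   assists   team pos  fouls  assists_minus_fouls
0       16  Bears   C      6                   10
1        8  Hawks   F      0                    8
2        6  Hawks   F      0                    6
3       19  Bears   C      6                   13
4       10  Hawks   C      0                   10
5       12  Hawks   G      0                   12
6       20  Bears   C      6                   14
take 2 rows with largest assists_minus_fouls:
   assists   team pos  fouls  assists_minus_fouls
6       20  Bears   C      6                   14
3       19  Bears   C      6                   13
sort by assists:
   assists   team pos  fouls  assists_minus_fouls
3       19  Bears   C      6                   13
6       20  Bears   C      6                   14

14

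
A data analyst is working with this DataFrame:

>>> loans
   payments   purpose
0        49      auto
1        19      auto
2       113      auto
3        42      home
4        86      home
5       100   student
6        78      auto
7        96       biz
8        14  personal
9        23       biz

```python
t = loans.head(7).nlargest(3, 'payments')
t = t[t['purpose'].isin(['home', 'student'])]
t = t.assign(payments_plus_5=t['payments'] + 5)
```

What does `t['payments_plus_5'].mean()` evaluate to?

take first 7 rows:
   payments  purpose
0        49     auto
1        19     auto
2       113     auto
3        42     home
4        86     home
5       100  student
6        78     auto
take 3 rows with largest payments:
   payments  purpose
2       113     auto
5       100  student
4        86     home
filter rows where purpose in ['home', 'student']:
   payments  purpose
5       100  student
4        86     home
add column payments_plus_5 = t['payments'] + 5:
   payments  purpose  payments_plus_5
5       100  student              105
4        86     home               91
Reading off the mean of column 'payments_plus_5', we get 98.0.

98.0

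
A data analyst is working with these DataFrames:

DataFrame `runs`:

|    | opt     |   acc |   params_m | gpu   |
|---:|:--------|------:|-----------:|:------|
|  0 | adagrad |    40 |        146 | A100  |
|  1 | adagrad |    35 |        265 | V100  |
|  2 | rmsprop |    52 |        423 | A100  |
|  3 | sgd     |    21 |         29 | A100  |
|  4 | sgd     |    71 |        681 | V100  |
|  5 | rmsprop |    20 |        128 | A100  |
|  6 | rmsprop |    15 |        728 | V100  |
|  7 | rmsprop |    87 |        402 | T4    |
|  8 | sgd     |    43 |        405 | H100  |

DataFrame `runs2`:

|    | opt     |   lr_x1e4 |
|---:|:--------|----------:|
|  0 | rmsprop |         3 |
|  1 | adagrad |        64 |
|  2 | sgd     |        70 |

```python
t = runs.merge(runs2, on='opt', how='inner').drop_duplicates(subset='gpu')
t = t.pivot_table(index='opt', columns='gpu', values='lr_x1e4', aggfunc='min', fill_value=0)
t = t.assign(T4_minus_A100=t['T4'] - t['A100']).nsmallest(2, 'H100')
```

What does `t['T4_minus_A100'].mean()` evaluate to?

merge on 'opt' (how='inner') → 9 rows:
       opt  acc  params_m   gpu  lr_x1e4
0  adagrad   40       146  A100       64
1  adagrad   35       265  V100       64
2  rmsprop   52       423  A100        3
3      sgd   21        29  A100       70
4      sgd   71       681  V100       70
5  rmsprop   20       128  A100        3
6  rmsprop   15       728  V100        3
7  rmsprop   87       402    T4        3
8      sgd   43       405  H100       70
drop duplicate gpu (keep=first):
       opt  acc  params_m   gpu  lr_x1e4
0  adagrad   40       146  A100       64
1  adagrad   35       265  V100       64
7  rmsprop   87       402    T4        3
8      sgd   43       405  H100       70
pivot: rows=opt, cols=gpu, min(lr_x1e4):
gpu      A100  H100  T4  V100
opt                          
adagrad    64     0   0    64
rmsprop     0     0   3     0
sgd         0    70   0     0
add column T4_minus_A100 = t['T4'] - t['A100']:
gpu      A100  H100  T4  V100  T4_minus_A100
opt                                         
adagrad    64     0   0    64            -64
rmsprop     0     0   3     0              3
sgd         0    70   0     0              0
take 2 rows with smallest H100:
gpu      A100  H100  T4  V100  T4_minus_A100
opt                                         
adagrad    64     0   0    64            -64
rmsprop     0     0   3     0              3
Finally, mean of column 'T4_minus_A100' = -30.5.

-30.5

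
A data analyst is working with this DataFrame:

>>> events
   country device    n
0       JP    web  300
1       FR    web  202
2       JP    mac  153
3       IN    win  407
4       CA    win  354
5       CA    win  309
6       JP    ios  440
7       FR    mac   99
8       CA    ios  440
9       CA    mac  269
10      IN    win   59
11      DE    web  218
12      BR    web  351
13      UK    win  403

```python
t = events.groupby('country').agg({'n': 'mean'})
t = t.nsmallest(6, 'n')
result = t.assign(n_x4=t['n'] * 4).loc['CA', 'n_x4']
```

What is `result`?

1372.0

group by country, mean of n:
                  n
country            
BR       351.000000
CA       343.000000
DE       218.000000
FR       150.500000
IN       233.000000
JP       297.666667
UK       403.000000
take 6 rows with smallest n:
                  n
country            
FR       150.500000
DE       218.000000
IN       233.000000
JP       297.666667
CA       343.000000
BR       351.000000
add column n_x4 = t['n'] * 4:
                  n         n_x4
country                         
FR       150.500000   602.000000
DE       218.000000   872.000000
IN       233.000000   932.000000
JP       297.666667  1190.666667
CA       343.000000  1372.000000
BR       351.000000  1404.000000
The value at row 'CA', column 'n_x4' is 1372.0.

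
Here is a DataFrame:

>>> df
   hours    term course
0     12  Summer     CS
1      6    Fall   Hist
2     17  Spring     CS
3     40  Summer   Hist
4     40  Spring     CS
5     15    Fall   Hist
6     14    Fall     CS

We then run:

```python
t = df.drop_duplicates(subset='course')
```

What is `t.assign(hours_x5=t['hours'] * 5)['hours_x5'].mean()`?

45.0

drop duplicate course (keep=first):
   hours    term course
0     12  Summer     CS
1      6    Fall   Hist
add column hours_x5 = t['hours'] * 5:
   hours    term course  hours_x5
0     12  Summer     CS        60
1      6    Fall   Hist        30
Then the mean of column 'hours_x5': 45.0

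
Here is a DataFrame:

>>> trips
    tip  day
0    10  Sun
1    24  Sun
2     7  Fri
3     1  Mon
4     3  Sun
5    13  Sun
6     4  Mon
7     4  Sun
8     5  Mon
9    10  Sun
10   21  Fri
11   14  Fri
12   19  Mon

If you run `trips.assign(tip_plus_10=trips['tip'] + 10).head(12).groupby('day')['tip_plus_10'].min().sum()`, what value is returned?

add column tip_plus_10 = trips['tip'] + 10:
    tip  day  tip_plus_10
0    10  Sun           20
1    24  Sun           34
2     7  Fri           17
3     1  Mon           11
4     3  Sun           13
5    13  Sun           23
6     4  Mon           14
7     4  Sun           14
8     5  Mon           15
9    10  Sun           20
10   21  Fri           31
11   14  Fri           24
12   19  Mon           29
take first 12 rows:
    tip  day  tip_plus_10
0    10  Sun           20
1    24  Sun           34
2     7  Fri           17
3     1  Mon           11
4     3  Sun           13
5    13  Sun           23
6     4  Mon           14
7     4  Sun           14
8     5  Mon           15
9    10  Sun           20
10   21  Fri           31
11   14  Fri           24
group by day, min of tip_plus_10:
day
Fri    17
Mon    11
Sun    13
Name: tip_plus_10, dtype: int64
So sum() = 41.

41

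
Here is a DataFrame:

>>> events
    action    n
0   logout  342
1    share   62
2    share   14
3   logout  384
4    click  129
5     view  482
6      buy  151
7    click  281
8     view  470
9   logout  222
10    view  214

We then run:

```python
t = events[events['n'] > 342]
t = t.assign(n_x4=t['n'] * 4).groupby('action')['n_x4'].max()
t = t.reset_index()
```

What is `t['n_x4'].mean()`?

1732.0

filter rows where n > 342:
   action    n
3  logout  384
5    view  482
8    view  470
add column n_x4 = t['n'] * 4:
   action    n  n_x4
3  logout  384  1536
5    view  482  1928
8    view  470  1880
group by action, max of n_x4:
action
logout    1536
view      1928
Name: n_x4, dtype: int64
reset_index():
   action  n_x4
0  logout  1536
1    view  1928
Taking the mean of column 'n_x4' gives 1732.0.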